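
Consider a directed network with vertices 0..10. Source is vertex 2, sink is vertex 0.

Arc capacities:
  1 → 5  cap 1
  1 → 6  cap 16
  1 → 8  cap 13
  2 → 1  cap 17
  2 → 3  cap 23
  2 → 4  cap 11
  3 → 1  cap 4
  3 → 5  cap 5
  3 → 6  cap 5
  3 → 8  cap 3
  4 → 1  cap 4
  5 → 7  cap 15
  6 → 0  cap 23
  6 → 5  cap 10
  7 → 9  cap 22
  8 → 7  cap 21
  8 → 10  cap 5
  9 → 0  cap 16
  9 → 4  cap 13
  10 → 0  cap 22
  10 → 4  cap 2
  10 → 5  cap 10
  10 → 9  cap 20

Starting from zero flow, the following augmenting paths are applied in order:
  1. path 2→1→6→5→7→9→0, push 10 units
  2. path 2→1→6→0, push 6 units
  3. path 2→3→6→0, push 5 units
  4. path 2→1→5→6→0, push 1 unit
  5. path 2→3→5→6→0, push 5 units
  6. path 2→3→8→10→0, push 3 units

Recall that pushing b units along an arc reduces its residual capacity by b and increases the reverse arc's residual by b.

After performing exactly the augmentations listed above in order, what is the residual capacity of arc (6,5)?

Residual capacity of (6,5): 6

after path 1 (2→1→6→5→7→9→0, push 10): res(6,5)=0
after path 2 (2→1→6→0, push 6): res(6,5)=0
after path 3 (2→3→6→0, push 5): res(6,5)=0
after path 4 (2→1→5→6→0, push 1): res(6,5)=1
after path 5 (2→3→5→6→0, push 5): res(6,5)=6
after path 6 (2→3→8→10→0, push 3): res(6,5)=6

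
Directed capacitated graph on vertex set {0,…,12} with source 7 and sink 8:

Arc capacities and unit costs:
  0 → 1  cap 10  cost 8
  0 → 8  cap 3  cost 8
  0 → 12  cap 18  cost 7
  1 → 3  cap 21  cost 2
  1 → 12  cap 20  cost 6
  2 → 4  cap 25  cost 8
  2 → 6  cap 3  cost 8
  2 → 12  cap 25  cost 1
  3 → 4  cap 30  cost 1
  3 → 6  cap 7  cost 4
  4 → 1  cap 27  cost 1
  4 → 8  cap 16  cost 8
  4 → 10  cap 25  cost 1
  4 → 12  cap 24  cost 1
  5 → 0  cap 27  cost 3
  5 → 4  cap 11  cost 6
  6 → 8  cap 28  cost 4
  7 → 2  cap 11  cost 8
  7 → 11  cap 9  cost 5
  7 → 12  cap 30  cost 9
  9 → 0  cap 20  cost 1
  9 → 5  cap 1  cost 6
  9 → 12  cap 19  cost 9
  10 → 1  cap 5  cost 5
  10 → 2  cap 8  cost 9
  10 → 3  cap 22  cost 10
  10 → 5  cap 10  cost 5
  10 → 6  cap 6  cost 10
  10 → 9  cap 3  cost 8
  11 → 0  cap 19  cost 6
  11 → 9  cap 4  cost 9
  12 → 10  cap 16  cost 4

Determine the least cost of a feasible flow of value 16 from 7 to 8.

shortest-cost path #1: 7→11→0→8 push 3 @ unit cost 19 (adds 57)
shortest-cost path #2: 7→2→6→8 push 3 @ unit cost 20 (adds 60)
shortest-cost path #3: 7→2→4→8 push 8 @ unit cost 24 (adds 192)
shortest-cost path #4: 7→12→10→6→8 push 2 @ unit cost 27 (adds 54)
total cost = 363

Minimum cost for 16 units: 363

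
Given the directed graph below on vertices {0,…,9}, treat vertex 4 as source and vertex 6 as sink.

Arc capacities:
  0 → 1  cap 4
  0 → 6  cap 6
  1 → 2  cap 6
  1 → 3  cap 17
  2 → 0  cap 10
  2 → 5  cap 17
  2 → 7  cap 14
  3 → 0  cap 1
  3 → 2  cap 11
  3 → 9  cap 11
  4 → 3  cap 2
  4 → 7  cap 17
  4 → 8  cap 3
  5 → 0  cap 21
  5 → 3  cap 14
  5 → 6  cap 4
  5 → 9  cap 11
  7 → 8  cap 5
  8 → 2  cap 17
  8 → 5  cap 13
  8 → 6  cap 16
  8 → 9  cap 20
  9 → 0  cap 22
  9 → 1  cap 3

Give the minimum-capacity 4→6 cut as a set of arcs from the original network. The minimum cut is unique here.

augment #1: 4→8→6 push 3
augment #2: 4→3→0→6 push 1
augment #3: 4→7→8→6 push 5
augment #4: 4→3→2→0→6 push 1
max flow = 10; residual-reachable set from 4 gives S-side
cut edges (S→T): {(4,3), (4,8), (7,8)} total cap 10

Min-cut arcs: {(4,3), (4,8), (7,8)} (total capacity 10)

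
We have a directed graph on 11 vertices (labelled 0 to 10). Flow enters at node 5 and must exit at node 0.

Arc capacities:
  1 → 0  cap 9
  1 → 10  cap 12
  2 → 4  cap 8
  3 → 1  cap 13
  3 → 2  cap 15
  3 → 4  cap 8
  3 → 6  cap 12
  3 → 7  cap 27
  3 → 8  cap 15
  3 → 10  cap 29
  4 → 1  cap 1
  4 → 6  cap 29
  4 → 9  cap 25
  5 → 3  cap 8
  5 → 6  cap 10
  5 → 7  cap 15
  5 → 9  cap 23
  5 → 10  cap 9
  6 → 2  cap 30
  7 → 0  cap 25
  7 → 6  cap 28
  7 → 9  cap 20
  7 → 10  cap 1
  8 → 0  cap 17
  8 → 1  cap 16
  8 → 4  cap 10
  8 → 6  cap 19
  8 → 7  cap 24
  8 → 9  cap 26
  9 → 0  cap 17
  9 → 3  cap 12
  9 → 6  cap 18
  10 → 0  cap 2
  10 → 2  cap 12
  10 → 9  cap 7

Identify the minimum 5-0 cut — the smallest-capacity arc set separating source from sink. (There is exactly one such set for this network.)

Min-cut arcs: {(4,1), (5,3), (5,7), (9,0), (9,3), (10,0)} (total capacity 55)

augment #1: 5→7→0 push 15
augment #2: 5→9→0 push 17
augment #3: 5→10→0 push 2
augment #4: 5→3→1→0 push 8
augment #5: 5→9→3→1→0 push 1
augment #6: 5→9→3→7→0 push 5
augment #7: 5→10→9→3→7→0 push 5
augment #8: 5→10→9→3→8→0 push 1
augment #9: 5→6→2→4→1→3→8→0 push 1
max flow = 55; residual-reachable set from 5 gives S-side
cut edges (S→T): {(4,1), (5,3), (5,7), (9,0), (9,3), (10,0)} total cap 55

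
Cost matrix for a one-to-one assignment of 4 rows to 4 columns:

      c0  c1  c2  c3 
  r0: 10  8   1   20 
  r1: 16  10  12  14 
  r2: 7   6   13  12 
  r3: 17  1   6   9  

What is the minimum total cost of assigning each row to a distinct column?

Minimum assignment cost: 23

optimal assignment: row0→col2 (cost 1), row1→col3 (cost 14), row2→col0 (cost 7), row3→col1 (cost 1)
total = 1 + 14 + 7 + 1 = 23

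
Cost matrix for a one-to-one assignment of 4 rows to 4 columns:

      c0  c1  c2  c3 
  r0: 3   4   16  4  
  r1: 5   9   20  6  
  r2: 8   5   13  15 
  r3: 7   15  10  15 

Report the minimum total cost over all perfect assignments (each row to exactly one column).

one of 2 optimal assignments: row0→col0 (cost 3), row1→col3 (cost 6), row2→col1 (cost 5), row3→col2 (cost 10)
total = 3 + 6 + 5 + 10 = 24

Minimum assignment cost: 24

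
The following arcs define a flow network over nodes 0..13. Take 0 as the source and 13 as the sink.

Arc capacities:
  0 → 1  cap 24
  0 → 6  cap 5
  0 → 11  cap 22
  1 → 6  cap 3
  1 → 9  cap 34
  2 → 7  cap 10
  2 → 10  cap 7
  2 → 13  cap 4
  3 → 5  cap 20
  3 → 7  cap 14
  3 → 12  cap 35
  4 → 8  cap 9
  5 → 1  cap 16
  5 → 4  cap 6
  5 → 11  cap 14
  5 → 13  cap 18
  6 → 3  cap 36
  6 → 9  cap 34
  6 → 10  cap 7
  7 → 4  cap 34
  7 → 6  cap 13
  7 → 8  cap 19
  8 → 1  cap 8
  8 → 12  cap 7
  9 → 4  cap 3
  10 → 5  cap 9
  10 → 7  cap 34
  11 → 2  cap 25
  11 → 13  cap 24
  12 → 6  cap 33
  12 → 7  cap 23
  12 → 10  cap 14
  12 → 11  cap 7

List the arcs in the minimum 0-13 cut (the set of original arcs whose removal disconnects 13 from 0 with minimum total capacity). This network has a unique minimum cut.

Min-cut arcs: {(0,6), (0,11), (1,6), (9,4)} (total capacity 33)

augment #1: 0→11→13 push 22
augment #2: 0→6→3→5→13 push 5
augment #3: 0→1→6→3→5→13 push 3
augment #4: 0→1→9→4→8→12→11→13 push 2
augment #5: 0→1→9→4→8→12→10→5→13 push 1
max flow = 33; residual-reachable set from 0 gives S-side
cut edges (S→T): {(0,6), (0,11), (1,6), (9,4)} total cap 33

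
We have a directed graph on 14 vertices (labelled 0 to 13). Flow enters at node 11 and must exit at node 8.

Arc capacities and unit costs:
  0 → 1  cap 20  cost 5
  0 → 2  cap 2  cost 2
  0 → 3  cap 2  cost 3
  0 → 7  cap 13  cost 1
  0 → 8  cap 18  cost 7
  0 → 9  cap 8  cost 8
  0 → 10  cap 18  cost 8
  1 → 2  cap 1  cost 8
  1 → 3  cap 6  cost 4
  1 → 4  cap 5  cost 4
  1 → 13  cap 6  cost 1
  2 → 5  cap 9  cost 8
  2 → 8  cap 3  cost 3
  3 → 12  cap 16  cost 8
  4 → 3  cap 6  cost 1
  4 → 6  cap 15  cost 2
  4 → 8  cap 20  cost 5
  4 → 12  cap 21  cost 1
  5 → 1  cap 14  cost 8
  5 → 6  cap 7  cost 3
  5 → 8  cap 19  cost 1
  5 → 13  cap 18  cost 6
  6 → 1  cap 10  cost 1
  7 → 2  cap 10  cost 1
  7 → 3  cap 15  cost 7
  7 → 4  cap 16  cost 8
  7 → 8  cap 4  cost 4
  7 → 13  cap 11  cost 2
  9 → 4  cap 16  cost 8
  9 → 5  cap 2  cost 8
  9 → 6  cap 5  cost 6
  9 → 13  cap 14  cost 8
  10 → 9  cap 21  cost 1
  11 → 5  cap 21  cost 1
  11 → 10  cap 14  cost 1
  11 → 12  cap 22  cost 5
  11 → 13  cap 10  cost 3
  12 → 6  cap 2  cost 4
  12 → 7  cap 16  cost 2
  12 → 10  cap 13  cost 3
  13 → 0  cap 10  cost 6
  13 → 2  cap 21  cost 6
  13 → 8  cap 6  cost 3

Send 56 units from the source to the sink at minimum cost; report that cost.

Minimum cost for 56 units: 531

shortest-cost path #1: 11→5→8 push 19 @ unit cost 2 (adds 38)
shortest-cost path #2: 11→13→8 push 6 @ unit cost 6 (adds 36)
shortest-cost path #3: 11→12→7→8 push 4 @ unit cost 11 (adds 44)
shortest-cost path #4: 11→12→7→2→8 push 3 @ unit cost 11 (adds 33)
shortest-cost path #5: 11→5→6→1→4→8 push 2 @ unit cost 14 (adds 28)
shortest-cost path #6: 11→10→9→4→8 push 14 @ unit cost 15 (adds 210)
shortest-cost path #7: 11→13→0→8 push 4 @ unit cost 16 (adds 64)
shortest-cost path #8: 11→12→6→1→4→8 push 2 @ unit cost 19 (adds 38)
shortest-cost path #9: 11→12→7→4→8 push 2 @ unit cost 20 (adds 40)
total cost = 531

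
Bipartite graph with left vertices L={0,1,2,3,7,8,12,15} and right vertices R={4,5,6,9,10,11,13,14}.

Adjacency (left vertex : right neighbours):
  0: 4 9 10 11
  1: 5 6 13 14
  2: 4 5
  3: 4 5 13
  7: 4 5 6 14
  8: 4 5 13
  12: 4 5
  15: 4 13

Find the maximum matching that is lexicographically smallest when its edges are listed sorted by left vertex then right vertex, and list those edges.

Lex-smallest maximum matching: {(0,9), (1,6), (2,4), (3,5), (7,14), (8,13)}

|M| = 6 (so the lex-smallest maximum matching has 6 edges)
process left vertices in ascending order; for each, take the smallest-labelled available neighbour that still permits 6 edges overall, or leave it unmatched if none does
lex-smallest matching: {0-9, 1-6, 2-4, 3-5, 7-14, 8-13}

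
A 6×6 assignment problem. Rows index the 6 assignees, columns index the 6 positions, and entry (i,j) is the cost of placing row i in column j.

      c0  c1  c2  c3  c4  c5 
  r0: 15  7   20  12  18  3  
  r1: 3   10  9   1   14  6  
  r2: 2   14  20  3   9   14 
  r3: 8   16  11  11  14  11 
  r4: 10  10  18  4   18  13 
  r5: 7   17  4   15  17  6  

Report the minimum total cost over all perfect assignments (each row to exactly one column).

optimal assignment: row0→col5 (cost 3), row1→col3 (cost 1), row2→col0 (cost 2), row3→col4 (cost 14), row4→col1 (cost 10), row5→col2 (cost 4)
total = 3 + 1 + 2 + 14 + 10 + 4 = 34

Minimum assignment cost: 34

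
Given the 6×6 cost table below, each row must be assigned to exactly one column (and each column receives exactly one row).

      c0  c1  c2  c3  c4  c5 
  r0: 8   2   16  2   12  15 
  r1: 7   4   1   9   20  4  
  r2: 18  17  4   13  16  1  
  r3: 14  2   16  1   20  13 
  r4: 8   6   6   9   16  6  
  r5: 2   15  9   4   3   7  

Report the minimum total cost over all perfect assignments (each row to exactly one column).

optimal assignment: row0→col1 (cost 2), row1→col2 (cost 1), row2→col5 (cost 1), row3→col3 (cost 1), row4→col0 (cost 8), row5→col4 (cost 3)
total = 2 + 1 + 1 + 1 + 8 + 3 = 16

Minimum assignment cost: 16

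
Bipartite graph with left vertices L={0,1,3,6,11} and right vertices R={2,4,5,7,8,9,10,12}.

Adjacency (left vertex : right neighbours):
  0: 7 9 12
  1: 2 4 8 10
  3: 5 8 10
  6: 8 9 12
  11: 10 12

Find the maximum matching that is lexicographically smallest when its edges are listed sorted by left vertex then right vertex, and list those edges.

|M| = 5 (so the lex-smallest maximum matching has 5 edges)
process left vertices in ascending order; for each, take the smallest-labelled available neighbour that still permits 5 edges overall, or leave it unmatched if none does
lex-smallest matching: {0-7, 1-2, 3-5, 6-8, 11-10}

Lex-smallest maximum matching: {(0,7), (1,2), (3,5), (6,8), (11,10)}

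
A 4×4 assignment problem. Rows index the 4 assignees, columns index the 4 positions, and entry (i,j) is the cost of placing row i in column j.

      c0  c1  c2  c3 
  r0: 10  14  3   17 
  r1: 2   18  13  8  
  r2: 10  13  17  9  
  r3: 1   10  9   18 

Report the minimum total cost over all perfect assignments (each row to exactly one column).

optimal assignment: row0→col2 (cost 3), row1→col0 (cost 2), row2→col3 (cost 9), row3→col1 (cost 10)
total = 3 + 2 + 9 + 10 = 24

Minimum assignment cost: 24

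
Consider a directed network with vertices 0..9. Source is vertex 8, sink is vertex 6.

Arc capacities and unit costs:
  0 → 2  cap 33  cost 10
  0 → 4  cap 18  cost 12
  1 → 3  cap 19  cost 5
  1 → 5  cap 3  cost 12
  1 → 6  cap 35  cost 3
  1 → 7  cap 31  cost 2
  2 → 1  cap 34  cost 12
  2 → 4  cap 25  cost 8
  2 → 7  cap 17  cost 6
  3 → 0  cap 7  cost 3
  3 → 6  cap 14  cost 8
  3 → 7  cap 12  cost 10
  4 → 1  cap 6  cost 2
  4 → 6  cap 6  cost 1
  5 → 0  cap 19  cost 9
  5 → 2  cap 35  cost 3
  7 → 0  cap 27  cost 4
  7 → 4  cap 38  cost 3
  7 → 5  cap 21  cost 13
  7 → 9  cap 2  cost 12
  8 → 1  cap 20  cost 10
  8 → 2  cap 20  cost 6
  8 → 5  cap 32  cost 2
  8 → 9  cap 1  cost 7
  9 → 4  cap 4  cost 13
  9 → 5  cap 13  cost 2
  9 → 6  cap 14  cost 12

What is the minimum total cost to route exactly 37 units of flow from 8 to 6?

shortest-cost path #1: 8→1→6 push 20 @ unit cost 13 (adds 260)
shortest-cost path #2: 8→5→2→4→6 push 6 @ unit cost 14 (adds 84)
shortest-cost path #3: 8→5→2→4→1→6 push 6 @ unit cost 18 (adds 108)
shortest-cost path #4: 8→9→6 push 1 @ unit cost 19 (adds 19)
shortest-cost path #5: 8→5→2→1→6 push 4 @ unit cost 20 (adds 80)
total cost = 551

Minimum cost for 37 units: 551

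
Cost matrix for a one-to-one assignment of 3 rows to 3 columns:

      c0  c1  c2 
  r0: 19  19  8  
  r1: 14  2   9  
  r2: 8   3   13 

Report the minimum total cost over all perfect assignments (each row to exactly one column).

optimal assignment: row0→col2 (cost 8), row1→col1 (cost 2), row2→col0 (cost 8)
total = 8 + 2 + 8 = 18

Minimum assignment cost: 18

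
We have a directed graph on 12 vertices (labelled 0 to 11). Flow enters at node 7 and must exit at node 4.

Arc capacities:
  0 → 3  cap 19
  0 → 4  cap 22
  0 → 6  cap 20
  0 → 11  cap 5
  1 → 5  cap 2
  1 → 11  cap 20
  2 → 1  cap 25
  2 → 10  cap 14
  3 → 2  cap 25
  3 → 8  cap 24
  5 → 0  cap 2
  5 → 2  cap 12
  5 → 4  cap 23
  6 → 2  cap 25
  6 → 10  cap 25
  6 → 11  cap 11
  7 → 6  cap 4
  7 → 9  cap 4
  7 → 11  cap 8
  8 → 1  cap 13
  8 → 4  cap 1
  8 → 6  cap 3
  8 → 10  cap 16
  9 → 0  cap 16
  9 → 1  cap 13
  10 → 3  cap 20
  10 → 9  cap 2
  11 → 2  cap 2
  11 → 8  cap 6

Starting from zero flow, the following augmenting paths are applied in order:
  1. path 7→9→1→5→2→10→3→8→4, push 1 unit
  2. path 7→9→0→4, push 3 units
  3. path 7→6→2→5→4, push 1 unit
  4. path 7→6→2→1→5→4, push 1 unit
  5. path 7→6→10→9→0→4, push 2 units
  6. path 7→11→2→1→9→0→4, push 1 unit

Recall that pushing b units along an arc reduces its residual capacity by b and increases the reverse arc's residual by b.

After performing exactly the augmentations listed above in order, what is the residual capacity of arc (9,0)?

after path 1 (7→9→1→5→2→10→3→8→4, push 1): res(9,0)=16
after path 2 (7→9→0→4, push 3): res(9,0)=13
after path 3 (7→6→2→5→4, push 1): res(9,0)=13
after path 4 (7→6→2→1→5→4, push 1): res(9,0)=13
after path 5 (7→6→10→9→0→4, push 2): res(9,0)=11
after path 6 (7→11→2→1→9→0→4, push 1): res(9,0)=10

Residual capacity of (9,0): 10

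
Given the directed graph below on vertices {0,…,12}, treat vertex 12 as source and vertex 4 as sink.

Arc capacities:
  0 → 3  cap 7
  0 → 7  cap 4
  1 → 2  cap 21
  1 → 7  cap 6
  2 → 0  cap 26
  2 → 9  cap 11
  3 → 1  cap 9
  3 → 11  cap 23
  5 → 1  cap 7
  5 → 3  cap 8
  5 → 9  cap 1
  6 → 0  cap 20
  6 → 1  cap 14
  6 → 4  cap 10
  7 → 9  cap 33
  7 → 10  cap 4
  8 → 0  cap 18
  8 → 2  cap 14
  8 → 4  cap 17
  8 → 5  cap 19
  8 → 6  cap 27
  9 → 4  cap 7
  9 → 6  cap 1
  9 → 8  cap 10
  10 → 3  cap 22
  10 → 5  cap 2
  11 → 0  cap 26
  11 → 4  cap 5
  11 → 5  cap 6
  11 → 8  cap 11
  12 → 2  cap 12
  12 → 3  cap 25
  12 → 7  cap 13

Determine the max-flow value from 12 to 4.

Maximum flow value: 34

augment #1: 12→2→9→4 bottleneck 7, total now 7
augment #2: 12→3→11→4 bottleneck 5, total now 12
augment #3: 12→2→9→6→4 bottleneck 1, total now 13
augment #4: 12→2→9→8→4 bottleneck 3, total now 16
augment #5: 12→3→11→8→4 bottleneck 11, total now 27
augment #6: 12→7→9→8→4 bottleneck 3, total now 30
augment #7: 12→7→9→8→6→4 bottleneck 4, total now 34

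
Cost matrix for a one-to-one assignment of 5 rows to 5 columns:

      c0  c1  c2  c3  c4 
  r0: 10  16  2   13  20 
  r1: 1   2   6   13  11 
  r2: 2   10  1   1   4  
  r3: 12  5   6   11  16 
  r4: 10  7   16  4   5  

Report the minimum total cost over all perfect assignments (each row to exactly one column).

optimal assignment: row0→col2 (cost 2), row1→col0 (cost 1), row2→col3 (cost 1), row3→col1 (cost 5), row4→col4 (cost 5)
total = 2 + 1 + 1 + 5 + 5 = 14

Minimum assignment cost: 14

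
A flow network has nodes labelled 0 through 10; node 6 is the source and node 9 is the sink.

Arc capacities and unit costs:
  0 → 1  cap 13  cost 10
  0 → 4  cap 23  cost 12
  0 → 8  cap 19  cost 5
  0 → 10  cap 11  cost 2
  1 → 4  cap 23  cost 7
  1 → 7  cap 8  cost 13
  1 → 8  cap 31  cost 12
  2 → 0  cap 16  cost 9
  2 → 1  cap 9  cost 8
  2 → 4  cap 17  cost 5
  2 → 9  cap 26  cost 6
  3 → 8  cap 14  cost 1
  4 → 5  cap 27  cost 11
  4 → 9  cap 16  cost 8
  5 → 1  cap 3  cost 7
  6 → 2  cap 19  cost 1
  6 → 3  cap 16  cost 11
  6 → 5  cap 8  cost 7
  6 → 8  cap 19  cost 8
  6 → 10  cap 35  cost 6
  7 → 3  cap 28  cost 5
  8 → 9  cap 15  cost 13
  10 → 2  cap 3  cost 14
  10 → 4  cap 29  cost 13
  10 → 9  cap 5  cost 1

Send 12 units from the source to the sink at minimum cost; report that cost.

shortest-cost path #1: 6→10→9 push 5 @ unit cost 7 (adds 35)
shortest-cost path #2: 6→2→9 push 7 @ unit cost 7 (adds 49)
total cost = 84

Minimum cost for 12 units: 84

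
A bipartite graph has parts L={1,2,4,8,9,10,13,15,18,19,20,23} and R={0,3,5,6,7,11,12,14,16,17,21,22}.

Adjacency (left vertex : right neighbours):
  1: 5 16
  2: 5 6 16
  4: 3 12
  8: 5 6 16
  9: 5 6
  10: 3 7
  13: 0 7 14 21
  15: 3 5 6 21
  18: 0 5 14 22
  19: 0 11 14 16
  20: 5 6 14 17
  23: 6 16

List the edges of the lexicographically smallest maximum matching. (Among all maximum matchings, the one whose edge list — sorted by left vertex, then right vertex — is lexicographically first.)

|M| = 10 (so the lex-smallest maximum matching has 10 edges)
process left vertices in ascending order; for each, take the smallest-labelled available neighbour that still permits 10 edges overall, or leave it unmatched if none does
lex-smallest matching: {1-5, 2-6, 4-3, 8-16, 10-7, 13-0, 15-21, 18-14, 19-11, 20-17}

Lex-smallest maximum matching: {(1,5), (2,6), (4,3), (8,16), (10,7), (13,0), (15,21), (18,14), (19,11), (20,17)}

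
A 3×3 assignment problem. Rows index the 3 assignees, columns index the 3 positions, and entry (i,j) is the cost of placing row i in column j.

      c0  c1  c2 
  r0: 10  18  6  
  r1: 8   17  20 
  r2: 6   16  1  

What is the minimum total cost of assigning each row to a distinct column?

Minimum assignment cost: 27

optimal assignment: row0→col1 (cost 18), row1→col0 (cost 8), row2→col2 (cost 1)
total = 18 + 8 + 1 = 27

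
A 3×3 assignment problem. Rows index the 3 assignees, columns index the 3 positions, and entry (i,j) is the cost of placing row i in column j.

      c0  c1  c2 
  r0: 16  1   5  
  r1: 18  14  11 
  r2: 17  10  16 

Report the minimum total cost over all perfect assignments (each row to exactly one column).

Minimum assignment cost: 29

optimal assignment: row0→col1 (cost 1), row1→col2 (cost 11), row2→col0 (cost 17)
total = 1 + 11 + 17 = 29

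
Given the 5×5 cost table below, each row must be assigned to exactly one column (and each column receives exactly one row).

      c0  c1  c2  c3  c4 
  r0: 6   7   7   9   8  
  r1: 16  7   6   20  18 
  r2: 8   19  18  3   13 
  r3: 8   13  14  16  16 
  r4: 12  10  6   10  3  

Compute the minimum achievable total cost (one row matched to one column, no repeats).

optimal assignment: row0→col1 (cost 7), row1→col2 (cost 6), row2→col3 (cost 3), row3→col0 (cost 8), row4→col4 (cost 3)
total = 7 + 6 + 3 + 8 + 3 = 27

Minimum assignment cost: 27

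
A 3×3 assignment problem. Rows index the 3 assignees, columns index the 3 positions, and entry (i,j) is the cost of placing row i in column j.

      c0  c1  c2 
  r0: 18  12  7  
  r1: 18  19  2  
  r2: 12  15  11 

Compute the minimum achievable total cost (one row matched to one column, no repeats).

Minimum assignment cost: 26

optimal assignment: row0→col1 (cost 12), row1→col2 (cost 2), row2→col0 (cost 12)
total = 12 + 2 + 12 = 26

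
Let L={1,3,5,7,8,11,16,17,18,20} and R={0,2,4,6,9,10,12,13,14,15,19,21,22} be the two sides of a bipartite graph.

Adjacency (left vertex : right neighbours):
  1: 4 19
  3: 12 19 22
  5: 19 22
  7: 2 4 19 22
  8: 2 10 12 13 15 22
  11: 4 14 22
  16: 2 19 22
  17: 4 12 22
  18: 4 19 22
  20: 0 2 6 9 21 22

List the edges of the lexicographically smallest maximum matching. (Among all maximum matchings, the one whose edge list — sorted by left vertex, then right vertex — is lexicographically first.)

|M| = 8 (so the lex-smallest maximum matching has 8 edges)
process left vertices in ascending order; for each, take the smallest-labelled available neighbour that still permits 8 edges overall, or leave it unmatched if none does
lex-smallest matching: {1-4, 3-12, 5-19, 7-2, 8-10, 11-14, 16-22, 20-0}

Lex-smallest maximum matching: {(1,4), (3,12), (5,19), (7,2), (8,10), (11,14), (16,22), (20,0)}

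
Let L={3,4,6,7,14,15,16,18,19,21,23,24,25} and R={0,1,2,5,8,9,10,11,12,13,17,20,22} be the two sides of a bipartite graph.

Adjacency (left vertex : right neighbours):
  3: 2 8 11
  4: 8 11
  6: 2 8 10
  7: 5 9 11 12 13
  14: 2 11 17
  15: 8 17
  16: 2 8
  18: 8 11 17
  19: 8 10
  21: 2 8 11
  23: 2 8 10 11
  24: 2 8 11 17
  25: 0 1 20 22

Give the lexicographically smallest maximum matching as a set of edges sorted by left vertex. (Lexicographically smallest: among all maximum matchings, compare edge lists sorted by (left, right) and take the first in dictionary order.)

Lex-smallest maximum matching: {(3,2), (4,8), (6,10), (7,5), (14,11), (15,17), (25,0)}

|M| = 7 (so the lex-smallest maximum matching has 7 edges)
process left vertices in ascending order; for each, take the smallest-labelled available neighbour that still permits 7 edges overall, or leave it unmatched if none does
lex-smallest matching: {3-2, 4-8, 6-10, 7-5, 14-11, 15-17, 25-0}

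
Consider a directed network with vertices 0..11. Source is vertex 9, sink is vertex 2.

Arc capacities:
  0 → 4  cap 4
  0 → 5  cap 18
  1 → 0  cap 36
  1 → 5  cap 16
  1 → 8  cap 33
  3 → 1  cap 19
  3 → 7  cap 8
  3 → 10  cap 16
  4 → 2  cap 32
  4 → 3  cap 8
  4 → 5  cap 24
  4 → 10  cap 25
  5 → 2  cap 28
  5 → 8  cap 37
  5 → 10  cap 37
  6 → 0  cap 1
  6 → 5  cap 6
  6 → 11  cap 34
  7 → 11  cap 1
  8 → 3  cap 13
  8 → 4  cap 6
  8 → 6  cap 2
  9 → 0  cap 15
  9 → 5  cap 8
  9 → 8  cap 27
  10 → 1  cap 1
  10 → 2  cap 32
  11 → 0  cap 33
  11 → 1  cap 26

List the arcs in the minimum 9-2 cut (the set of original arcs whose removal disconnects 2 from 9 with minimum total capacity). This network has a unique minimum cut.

augment #1: 9→5→2 push 8
augment #2: 9→0→4→2 push 4
augment #3: 9→0→5→2 push 11
augment #4: 9→8→4→2 push 6
augment #5: 9→8→3→10→2 push 13
augment #6: 9→8→6→5→2 push 2
max flow = 44; residual-reachable set from 9 gives S-side
cut edges (S→T): {(8,3), (8,4), (8,6), (9,0), (9,5)} total cap 44

Min-cut arcs: {(8,3), (8,4), (8,6), (9,0), (9,5)} (total capacity 44)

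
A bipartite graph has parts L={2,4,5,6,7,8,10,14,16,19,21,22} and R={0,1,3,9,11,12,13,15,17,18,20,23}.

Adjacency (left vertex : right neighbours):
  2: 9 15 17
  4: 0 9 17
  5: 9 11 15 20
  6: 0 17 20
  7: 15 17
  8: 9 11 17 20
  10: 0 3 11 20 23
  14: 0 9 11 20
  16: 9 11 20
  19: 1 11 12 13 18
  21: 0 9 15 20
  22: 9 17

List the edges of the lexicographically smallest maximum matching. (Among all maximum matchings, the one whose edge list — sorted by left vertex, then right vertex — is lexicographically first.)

|M| = 8 (so the lex-smallest maximum matching has 8 edges)
process left vertices in ascending order; for each, take the smallest-labelled available neighbour that still permits 8 edges overall, or leave it unmatched if none does
lex-smallest matching: {2-9, 4-0, 5-11, 6-17, 7-15, 8-20, 10-3, 19-1}

Lex-smallest maximum matching: {(2,9), (4,0), (5,11), (6,17), (7,15), (8,20), (10,3), (19,1)}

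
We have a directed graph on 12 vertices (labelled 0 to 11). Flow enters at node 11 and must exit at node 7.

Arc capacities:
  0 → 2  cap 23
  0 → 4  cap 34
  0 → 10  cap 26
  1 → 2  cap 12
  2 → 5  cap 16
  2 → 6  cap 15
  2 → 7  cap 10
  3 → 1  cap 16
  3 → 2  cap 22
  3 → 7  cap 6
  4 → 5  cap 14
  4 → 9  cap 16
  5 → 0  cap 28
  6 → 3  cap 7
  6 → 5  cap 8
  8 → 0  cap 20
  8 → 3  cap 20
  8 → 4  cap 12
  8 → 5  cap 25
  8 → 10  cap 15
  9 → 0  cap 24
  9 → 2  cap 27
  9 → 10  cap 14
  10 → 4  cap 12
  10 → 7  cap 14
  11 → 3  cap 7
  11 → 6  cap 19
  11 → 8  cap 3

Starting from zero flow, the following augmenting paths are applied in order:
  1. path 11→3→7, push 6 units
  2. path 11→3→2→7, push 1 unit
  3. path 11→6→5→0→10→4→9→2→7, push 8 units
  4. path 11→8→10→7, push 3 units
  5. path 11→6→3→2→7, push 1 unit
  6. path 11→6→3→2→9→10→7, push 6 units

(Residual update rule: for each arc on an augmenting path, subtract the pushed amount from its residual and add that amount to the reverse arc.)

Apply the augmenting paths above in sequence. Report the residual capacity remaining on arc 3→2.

Residual capacity of (3,2): 14

after path 1 (11→3→7, push 6): res(3,2)=22
after path 2 (11→3→2→7, push 1): res(3,2)=21
after path 3 (11→6→5→0→10→4→9→2→7, push 8): res(3,2)=21
after path 4 (11→8→10→7, push 3): res(3,2)=21
after path 5 (11→6→3→2→7, push 1): res(3,2)=20
after path 6 (11→6→3→2→9→10→7, push 6): res(3,2)=14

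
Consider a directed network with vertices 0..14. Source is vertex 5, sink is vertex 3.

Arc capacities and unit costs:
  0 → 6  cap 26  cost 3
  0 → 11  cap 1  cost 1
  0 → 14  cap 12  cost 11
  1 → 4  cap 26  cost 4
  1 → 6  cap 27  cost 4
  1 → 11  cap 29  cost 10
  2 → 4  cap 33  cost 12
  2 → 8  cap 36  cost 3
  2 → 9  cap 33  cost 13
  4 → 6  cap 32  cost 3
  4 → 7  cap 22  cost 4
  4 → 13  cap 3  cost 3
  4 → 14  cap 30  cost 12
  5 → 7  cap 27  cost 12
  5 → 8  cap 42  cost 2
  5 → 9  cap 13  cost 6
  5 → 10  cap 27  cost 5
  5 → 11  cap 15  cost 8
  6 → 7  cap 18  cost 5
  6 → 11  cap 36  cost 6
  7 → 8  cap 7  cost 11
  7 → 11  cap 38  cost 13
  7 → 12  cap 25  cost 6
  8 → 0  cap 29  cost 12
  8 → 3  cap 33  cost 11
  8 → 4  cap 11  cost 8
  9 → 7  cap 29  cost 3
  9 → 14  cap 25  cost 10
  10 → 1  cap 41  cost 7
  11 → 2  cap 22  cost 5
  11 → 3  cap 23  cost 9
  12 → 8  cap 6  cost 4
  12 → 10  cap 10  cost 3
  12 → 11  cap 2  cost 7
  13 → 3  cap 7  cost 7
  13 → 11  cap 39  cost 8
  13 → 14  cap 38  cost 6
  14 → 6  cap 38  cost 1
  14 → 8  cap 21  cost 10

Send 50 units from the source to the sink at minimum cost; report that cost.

shortest-cost path #1: 5→8→3 push 33 @ unit cost 13 (adds 429)
shortest-cost path #2: 5→11→3 push 15 @ unit cost 17 (adds 255)
shortest-cost path #3: 5→8→4→13→3 push 2 @ unit cost 20 (adds 40)
total cost = 724

Minimum cost for 50 units: 724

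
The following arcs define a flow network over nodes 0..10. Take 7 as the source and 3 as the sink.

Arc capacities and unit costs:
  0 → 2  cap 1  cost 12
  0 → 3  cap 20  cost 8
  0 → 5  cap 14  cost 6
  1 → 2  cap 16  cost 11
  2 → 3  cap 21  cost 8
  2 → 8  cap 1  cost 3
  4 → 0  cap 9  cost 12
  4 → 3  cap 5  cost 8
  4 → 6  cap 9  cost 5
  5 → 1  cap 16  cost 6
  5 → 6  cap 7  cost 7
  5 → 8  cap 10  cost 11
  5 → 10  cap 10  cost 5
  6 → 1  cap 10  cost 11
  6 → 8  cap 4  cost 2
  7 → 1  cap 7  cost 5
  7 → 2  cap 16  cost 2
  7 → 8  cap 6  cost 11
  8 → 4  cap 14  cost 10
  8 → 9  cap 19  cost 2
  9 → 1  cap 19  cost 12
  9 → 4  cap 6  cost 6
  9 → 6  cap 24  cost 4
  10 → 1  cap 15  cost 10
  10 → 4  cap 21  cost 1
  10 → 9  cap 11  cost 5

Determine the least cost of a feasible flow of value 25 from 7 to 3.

Minimum cost for 25 units: 388

shortest-cost path #1: 7→2→3 push 16 @ unit cost 10 (adds 160)
shortest-cost path #2: 7→1→2→3 push 5 @ unit cost 24 (adds 120)
shortest-cost path #3: 7→8→9→4→3 push 4 @ unit cost 27 (adds 108)
total cost = 388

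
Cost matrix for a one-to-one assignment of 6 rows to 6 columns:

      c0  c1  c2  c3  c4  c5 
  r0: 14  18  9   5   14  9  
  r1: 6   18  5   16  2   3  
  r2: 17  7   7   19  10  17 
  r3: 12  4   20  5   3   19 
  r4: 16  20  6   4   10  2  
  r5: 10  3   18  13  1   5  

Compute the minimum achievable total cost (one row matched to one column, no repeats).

optimal assignment: row0→col3 (cost 5), row1→col0 (cost 6), row2→col2 (cost 7), row3→col1 (cost 4), row4→col5 (cost 2), row5→col4 (cost 1)
total = 5 + 6 + 7 + 4 + 2 + 1 = 25

Minimum assignment cost: 25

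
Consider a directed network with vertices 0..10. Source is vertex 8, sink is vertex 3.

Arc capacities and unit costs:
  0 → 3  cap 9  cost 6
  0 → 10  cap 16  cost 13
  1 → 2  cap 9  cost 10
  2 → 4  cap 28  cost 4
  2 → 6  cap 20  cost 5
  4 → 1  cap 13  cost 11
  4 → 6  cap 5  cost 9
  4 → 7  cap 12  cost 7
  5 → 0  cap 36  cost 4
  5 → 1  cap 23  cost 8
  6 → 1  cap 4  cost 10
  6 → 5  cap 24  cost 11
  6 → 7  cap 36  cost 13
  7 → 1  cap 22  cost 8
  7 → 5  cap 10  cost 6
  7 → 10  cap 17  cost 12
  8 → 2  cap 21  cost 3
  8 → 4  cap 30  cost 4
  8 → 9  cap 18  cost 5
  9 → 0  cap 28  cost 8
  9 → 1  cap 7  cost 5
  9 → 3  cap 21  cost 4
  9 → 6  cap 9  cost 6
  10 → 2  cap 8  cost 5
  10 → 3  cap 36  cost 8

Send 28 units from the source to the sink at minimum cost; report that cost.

Minimum cost for 28 units: 436

shortest-cost path #1: 8→9→3 push 18 @ unit cost 9 (adds 162)
shortest-cost path #2: 8→4→7→5→0→3 push 9 @ unit cost 27 (adds 243)
shortest-cost path #3: 8→4→7→10→3 push 1 @ unit cost 31 (adds 31)
total cost = 436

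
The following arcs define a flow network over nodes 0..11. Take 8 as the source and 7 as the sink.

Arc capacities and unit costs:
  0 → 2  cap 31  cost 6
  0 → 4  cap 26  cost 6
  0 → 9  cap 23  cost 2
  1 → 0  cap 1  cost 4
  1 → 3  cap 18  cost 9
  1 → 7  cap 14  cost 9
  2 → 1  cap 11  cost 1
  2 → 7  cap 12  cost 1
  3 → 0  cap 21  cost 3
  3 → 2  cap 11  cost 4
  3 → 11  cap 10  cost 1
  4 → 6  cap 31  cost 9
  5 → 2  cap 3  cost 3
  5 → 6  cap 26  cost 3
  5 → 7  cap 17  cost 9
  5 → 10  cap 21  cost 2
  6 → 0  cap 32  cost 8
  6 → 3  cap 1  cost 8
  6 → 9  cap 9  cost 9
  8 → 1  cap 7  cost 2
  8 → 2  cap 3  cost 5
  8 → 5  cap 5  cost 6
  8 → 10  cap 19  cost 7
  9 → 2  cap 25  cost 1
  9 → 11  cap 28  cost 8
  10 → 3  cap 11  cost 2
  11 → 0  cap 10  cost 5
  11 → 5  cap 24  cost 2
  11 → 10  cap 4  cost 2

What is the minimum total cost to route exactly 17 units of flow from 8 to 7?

shortest-cost path #1: 8→2→7 push 3 @ unit cost 6 (adds 18)
shortest-cost path #2: 8→5→2→7 push 3 @ unit cost 10 (adds 30)
shortest-cost path #3: 8→1→0→9→2→7 push 1 @ unit cost 10 (adds 10)
shortest-cost path #4: 8→1→7 push 6 @ unit cost 11 (adds 66)
shortest-cost path #5: 8→10→3→2→7 push 4 @ unit cost 14 (adds 56)
total cost = 180

Minimum cost for 17 units: 180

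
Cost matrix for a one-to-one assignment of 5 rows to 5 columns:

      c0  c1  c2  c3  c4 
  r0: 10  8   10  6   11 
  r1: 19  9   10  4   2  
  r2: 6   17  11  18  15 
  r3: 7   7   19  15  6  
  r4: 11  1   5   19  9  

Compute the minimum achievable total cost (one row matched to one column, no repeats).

optimal assignment: row0→col3 (cost 6), row1→col4 (cost 2), row2→col0 (cost 6), row3→col1 (cost 7), row4→col2 (cost 5)
total = 6 + 2 + 6 + 7 + 5 = 26

Minimum assignment cost: 26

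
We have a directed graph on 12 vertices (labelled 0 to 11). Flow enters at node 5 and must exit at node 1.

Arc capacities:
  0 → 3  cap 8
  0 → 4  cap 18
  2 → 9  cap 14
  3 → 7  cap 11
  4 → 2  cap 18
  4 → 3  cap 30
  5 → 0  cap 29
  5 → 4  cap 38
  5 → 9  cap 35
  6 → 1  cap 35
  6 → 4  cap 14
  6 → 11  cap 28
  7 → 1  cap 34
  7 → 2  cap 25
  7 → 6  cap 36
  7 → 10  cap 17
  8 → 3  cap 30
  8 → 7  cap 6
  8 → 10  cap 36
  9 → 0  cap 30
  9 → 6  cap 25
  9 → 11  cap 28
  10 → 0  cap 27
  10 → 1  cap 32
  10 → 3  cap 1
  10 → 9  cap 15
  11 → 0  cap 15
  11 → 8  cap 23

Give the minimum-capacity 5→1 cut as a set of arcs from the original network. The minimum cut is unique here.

Min-cut arcs: {(3,7), (9,6), (11,8)} (total capacity 59)

augment #1: 5→9→6→1 push 25
augment #2: 5→0→3→7→1 push 8
augment #3: 5→4→3→7→1 push 3
augment #4: 5→9→11→8→7→1 push 6
augment #5: 5→9→11→8→10→1 push 4
augment #6: 5→4→2→9→11→8→10→1 push 13
max flow = 59; residual-reachable set from 5 gives S-side
cut edges (S→T): {(3,7), (9,6), (11,8)} total cap 59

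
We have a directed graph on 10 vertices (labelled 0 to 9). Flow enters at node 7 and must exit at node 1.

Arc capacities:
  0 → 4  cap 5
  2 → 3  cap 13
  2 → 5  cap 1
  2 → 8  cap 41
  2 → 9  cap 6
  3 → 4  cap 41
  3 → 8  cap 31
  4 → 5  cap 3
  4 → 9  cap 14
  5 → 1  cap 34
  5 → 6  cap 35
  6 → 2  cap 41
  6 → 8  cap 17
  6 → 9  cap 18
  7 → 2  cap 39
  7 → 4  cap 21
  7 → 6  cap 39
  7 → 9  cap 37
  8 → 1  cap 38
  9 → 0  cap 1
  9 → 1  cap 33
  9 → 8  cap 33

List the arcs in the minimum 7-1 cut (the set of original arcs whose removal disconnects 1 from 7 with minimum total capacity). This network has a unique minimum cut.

augment #1: 7→9→1 push 33
augment #2: 7→2→5→1 push 1
augment #3: 7→2→8→1 push 38
augment #4: 7→4→5→1 push 3
max flow = 75; residual-reachable set from 7 gives S-side
cut edges (S→T): {(2,5), (4,5), (8,1), (9,1)} total cap 75

Min-cut arcs: {(2,5), (4,5), (8,1), (9,1)} (total capacity 75)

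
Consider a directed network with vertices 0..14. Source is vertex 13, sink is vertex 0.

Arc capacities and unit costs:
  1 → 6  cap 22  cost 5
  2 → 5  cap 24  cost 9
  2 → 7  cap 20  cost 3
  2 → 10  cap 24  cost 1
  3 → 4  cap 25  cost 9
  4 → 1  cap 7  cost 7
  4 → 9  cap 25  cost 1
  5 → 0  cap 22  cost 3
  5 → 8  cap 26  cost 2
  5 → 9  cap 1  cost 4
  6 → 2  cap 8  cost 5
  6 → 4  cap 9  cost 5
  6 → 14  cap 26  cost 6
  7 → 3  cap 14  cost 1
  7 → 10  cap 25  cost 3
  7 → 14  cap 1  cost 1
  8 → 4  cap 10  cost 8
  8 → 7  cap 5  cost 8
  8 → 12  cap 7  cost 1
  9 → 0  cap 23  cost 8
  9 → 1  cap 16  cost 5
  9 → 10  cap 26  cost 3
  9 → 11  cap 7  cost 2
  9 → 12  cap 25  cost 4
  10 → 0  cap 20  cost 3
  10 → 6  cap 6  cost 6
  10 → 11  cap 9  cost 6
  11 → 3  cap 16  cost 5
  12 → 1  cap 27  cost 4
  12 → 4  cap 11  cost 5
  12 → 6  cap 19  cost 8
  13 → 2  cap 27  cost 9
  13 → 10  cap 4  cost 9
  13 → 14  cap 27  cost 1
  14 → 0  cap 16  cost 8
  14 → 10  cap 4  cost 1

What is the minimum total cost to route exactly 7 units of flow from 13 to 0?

shortest-cost path #1: 13→14→10→0 push 4 @ unit cost 5 (adds 20)
shortest-cost path #2: 13→14→0 push 3 @ unit cost 9 (adds 27)
total cost = 47

Minimum cost for 7 units: 47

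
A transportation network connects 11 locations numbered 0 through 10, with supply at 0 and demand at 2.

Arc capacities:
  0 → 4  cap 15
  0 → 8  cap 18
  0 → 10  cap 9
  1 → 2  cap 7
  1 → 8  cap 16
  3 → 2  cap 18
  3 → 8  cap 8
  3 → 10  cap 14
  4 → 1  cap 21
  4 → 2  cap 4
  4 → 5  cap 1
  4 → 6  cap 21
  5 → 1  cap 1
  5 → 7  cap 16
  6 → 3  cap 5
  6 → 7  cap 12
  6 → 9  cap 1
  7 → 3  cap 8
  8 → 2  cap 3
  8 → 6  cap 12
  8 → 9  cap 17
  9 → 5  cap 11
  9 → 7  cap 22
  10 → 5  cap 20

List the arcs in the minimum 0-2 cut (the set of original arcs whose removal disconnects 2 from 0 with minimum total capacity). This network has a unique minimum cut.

augment #1: 0→4→2 push 4
augment #2: 0→8→2 push 3
augment #3: 0→4→1→2 push 7
augment #4: 0→4→6→3→2 push 4
augment #5: 0→8→6→3→2 push 1
augment #6: 0→8→6→7→3→2 push 8
max flow = 27; residual-reachable set from 0 gives S-side
cut edges (S→T): {(1,2), (4,2), (6,3), (7,3), (8,2)} total cap 27

Min-cut arcs: {(1,2), (4,2), (6,3), (7,3), (8,2)} (total capacity 27)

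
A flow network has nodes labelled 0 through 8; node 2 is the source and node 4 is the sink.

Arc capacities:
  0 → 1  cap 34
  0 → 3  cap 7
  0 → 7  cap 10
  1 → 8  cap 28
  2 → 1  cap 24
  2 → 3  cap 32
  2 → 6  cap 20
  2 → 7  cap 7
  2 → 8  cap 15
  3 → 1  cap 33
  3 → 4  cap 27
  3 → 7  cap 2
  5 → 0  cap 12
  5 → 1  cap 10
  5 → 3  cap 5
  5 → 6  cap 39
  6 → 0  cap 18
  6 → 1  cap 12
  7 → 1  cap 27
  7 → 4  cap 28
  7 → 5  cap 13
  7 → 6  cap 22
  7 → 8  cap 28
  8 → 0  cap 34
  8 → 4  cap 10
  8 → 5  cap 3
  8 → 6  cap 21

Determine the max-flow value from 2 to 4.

augment #1: 2→3→4 bottleneck 27, total now 27
augment #2: 2→7→4 bottleneck 7, total now 34
augment #3: 2→8→4 bottleneck 10, total now 44
augment #4: 2→3→7→4 bottleneck 2, total now 46
augment #5: 2→6→0→7→4 bottleneck 10, total now 56

Maximum flow value: 56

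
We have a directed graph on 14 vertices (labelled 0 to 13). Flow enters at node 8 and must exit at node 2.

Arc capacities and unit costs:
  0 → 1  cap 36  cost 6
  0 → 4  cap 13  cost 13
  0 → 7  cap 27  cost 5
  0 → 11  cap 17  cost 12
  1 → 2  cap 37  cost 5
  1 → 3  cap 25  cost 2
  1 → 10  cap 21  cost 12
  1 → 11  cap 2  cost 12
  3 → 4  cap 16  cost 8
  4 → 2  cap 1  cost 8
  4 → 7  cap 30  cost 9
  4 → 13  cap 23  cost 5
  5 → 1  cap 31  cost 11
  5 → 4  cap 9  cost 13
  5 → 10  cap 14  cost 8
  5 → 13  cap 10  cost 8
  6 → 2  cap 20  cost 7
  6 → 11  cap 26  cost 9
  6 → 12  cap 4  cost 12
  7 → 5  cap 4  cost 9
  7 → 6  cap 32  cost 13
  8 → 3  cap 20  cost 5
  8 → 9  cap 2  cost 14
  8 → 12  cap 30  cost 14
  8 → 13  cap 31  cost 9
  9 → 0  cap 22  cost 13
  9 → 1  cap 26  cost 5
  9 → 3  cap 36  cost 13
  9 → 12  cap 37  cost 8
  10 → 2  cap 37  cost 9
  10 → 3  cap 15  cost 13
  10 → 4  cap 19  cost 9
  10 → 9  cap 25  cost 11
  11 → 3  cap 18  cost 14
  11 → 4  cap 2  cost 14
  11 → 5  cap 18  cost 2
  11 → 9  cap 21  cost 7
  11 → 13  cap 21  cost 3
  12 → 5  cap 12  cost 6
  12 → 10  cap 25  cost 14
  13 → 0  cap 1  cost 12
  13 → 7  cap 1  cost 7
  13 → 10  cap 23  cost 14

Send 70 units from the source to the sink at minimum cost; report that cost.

Minimum cost for 70 units: 2502

shortest-cost path #1: 8→3→4→2 push 1 @ unit cost 21 (adds 21)
shortest-cost path #2: 8→9→1→2 push 2 @ unit cost 24 (adds 48)
shortest-cost path #3: 8→13→0→1→2 push 1 @ unit cost 32 (adds 32)
shortest-cost path #4: 8→13→10→2 push 23 @ unit cost 32 (adds 736)
shortest-cost path #5: 8→12→5→1→2 push 12 @ unit cost 36 (adds 432)
shortest-cost path #6: 8→13→7→6→2 push 1 @ unit cost 36 (adds 36)
shortest-cost path #7: 8→12→10→2 push 14 @ unit cost 37 (adds 518)
shortest-cost path #8: 8→3→4→7→6→2 push 15 @ unit cost 42 (adds 630)
shortest-cost path #9: 8→12→10→9→1→2 push 1 @ unit cost 49 (adds 49)
total cost = 2502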